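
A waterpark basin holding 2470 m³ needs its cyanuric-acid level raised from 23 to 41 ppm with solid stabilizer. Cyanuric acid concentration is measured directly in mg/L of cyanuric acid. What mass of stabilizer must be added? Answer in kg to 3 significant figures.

Volume: 2470 m³ = 2,470,000 L.
CYA to add: (41 − 23) = 18 mg/L × 2,470,000 L = 44,460 g cyanuric acid.

44.5 kg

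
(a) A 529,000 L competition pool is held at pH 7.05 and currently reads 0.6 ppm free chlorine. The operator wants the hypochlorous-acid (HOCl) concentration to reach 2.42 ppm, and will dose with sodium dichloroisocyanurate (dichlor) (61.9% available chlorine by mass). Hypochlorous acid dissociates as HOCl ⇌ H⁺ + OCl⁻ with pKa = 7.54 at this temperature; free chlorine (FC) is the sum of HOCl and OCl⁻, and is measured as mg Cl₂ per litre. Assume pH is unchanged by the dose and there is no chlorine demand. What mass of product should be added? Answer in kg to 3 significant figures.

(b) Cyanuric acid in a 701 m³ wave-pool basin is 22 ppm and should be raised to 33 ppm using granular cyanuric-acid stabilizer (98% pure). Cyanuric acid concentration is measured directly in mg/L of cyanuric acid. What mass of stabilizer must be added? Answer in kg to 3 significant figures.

(a) [OCl⁻]/[HOCl] = 10^(pH − pKa) = 10^(7.05 − 7.54) = 0.3236; fraction as HOCl = 1/(1 + 0.3236) = 0.7555.
(a) Free chlorine required for 2.42 ppm HOCl: 2.42 / 0.7555 = 3.203 ppm.
(a) FC to add: 3.203 − 0.6 = 2.603 mg/L as Cl₂.
(a) Cl₂ equivalent: 2.603 mg/L × 529,000 L = 1377 g.
(a) Product at 61.9% available Cl: 1377 / 0.619 = 2225 g.

(b) Volume: 701 m³ = 701,000 L.
(b) CYA to add: (33 − 22) = 11 mg/L × 701,000 L = 7711 g cyanuric acid.
(b) At 98% purity: 7711 / 0.98 = 7868 g product.

(a) 2.22 kg; (b) 7.87 kg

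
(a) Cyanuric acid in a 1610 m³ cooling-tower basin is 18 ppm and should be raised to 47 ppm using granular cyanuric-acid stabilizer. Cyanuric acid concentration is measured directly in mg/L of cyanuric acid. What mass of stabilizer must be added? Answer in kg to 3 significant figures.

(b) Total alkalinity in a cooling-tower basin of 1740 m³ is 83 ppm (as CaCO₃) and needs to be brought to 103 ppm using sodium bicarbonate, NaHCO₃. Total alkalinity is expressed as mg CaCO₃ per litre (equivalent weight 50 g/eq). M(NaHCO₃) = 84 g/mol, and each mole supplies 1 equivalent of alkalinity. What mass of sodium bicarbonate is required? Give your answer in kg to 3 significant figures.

(a) Volume: 1610 m³ = 1,610,000 L.
(a) CYA to add: (47 − 18) = 29 mg/L × 1,610,000 L = 46,690 g cyanuric acid.

(b) Volume: 1740 m³ = 1,740,000 L.
(b) Alkalinity to add: (103 − 83) = 20 mg/L as CaCO₃ × 1,740,000 L = 34,800 g as CaCO₃.
(b) Equivalents: 34,800 g ÷ 50 g/eq = 696 eq.
(b) NaHCO₃ supplies 1 eq per mole → 696 mol.
(b) Mass: 696 mol × 84 g/mol = 58,460 g.

(a) 46.7 kg; (b) 58.5 kg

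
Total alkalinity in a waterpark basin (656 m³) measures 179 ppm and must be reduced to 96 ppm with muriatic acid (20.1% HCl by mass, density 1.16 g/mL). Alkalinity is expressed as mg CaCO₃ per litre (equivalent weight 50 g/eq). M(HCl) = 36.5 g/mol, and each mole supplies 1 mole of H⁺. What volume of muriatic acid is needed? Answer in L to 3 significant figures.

170 L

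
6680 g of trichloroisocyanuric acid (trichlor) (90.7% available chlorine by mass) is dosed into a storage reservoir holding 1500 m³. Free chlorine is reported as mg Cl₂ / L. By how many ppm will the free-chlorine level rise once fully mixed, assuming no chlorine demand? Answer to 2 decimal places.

Volume: 1500 m³ = 1,500,000 L.
Available chlorine delivered: 6680 g × 0.907 = 6059 g as Cl₂.
Concentration rise: 6059 g / 1,500,000 L = 4.039 mg/L = 4.04 ppm.

4.04 ppm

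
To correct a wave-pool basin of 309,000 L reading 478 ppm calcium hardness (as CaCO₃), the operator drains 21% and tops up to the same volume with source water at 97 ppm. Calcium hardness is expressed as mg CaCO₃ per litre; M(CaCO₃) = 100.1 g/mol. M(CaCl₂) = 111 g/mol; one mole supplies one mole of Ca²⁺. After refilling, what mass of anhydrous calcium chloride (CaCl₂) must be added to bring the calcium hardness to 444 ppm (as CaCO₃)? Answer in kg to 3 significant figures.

After draining 21% and refilling: 478 × 0.79 + 97 × 0.21 = 397.99 ppm.
Deficit to target: 444 − 397.99 = 46.01 mg/L.
As CaCO₃: 46.01 mg/L × 309,000 L = 14,220 g; ÷ 100.1 = 142 mol Ca²⁺.
Mass: 142 × 111 = 15,770 g.

15.8 kg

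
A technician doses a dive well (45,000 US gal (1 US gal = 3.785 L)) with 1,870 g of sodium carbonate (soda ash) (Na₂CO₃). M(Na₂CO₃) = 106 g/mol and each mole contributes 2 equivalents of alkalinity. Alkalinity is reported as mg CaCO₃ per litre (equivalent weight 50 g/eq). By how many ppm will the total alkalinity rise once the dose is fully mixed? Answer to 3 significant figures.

10.4 ppm

Volume: 45,000 US gal × 3.785 L/gal = 170,325 L.
Moles of Na₂CO₃: 1,870 g ÷ 106 g/mol = 17.64 mol → 35.28 eq of alkalinity.
As CaCO₃: 35.28 eq × 50 g/eq = 1764 g.
Rise: 1764 g / 170,325 L × 1000 = 10.36 mg/L.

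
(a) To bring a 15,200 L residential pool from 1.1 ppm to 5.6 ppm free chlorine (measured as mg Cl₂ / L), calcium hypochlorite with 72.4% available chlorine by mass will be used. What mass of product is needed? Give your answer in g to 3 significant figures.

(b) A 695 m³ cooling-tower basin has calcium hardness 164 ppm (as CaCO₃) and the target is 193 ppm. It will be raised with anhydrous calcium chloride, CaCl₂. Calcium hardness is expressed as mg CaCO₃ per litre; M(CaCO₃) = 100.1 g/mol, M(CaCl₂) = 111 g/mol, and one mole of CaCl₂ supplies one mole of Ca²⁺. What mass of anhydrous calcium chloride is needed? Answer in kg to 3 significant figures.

(a) 94.5 g; (b) 22.3 kg

(a) Chlorine deficit: 5.6 − 1.1 = 4.5 ppm = 4.5 mg/L as Cl₂.
(a) Cl₂ equivalent needed: 4.5 mg/L × 15,200 L = 68,400 mg = 68.4 g.
(a) Product at 72.4% available chlorine: 68.4 / 0.724 = 94.48 g.

(b) Volume: 695 m³ = 695,000 L.
(b) Hardness to add: (193 − 164) = 29 mg/L as CaCO₃ × 695,000 L = 20,160 g as CaCO₃.
(b) Moles of Ca²⁺ (1 mol Ca²⁺ ≡ 1 mol CaCO₃): 20,160 / 100.1 g/mol = 201.3 mol.
(b) Mass of CaCl₂: 201.3 × 111 = 22,350 g.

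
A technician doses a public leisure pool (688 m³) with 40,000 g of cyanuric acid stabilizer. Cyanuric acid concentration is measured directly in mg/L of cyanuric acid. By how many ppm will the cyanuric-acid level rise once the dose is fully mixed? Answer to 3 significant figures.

Volume: 688 m³ = 688,000 L.
Rise: 40,000 g / 688,000 L × 1000 = 58.14 mg/L.

58.1 ppm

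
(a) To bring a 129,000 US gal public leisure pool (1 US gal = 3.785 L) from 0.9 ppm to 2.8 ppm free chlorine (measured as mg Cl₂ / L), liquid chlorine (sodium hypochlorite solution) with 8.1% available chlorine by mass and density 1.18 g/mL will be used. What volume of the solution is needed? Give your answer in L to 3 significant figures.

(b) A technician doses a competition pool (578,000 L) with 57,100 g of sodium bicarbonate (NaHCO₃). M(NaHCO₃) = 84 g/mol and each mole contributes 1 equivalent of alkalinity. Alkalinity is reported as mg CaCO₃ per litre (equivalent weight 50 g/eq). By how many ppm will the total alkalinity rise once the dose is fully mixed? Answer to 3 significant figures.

(a) 9.71 L; (b) 58.8 ppm

(a) Volume: 129,000 US gal × 3.785 L/gal = 488,265 L.
(a) Chlorine deficit: 2.8 − 0.9 = 1.9 ppm = 1.9 mg/L as Cl₂.
(a) Cl₂ equivalent needed: 1.9 mg/L × 488,265 L = 927,700 mg = 927.7 g.
(a) Product at 8.1% available chlorine: 927.7 / 0.081 = 11,450 g.
(a) Volume at density 1.18 g/mL: 11,450 g ÷ 1.18 g/mL = 9706 mL.

(b) Moles of NaHCO₃: 57,100 g ÷ 84 g/mol = 679.8 mol → 679.8 eq of alkalinity.
(b) As CaCO₃: 679.8 eq × 50 g/eq = 33,990 g.
(b) Rise: 33,990 g / 578,000 L × 1000 = 58.8 mg/L.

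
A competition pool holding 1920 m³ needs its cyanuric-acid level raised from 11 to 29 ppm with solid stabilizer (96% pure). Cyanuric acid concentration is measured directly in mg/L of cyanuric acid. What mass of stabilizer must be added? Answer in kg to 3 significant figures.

36.0 kg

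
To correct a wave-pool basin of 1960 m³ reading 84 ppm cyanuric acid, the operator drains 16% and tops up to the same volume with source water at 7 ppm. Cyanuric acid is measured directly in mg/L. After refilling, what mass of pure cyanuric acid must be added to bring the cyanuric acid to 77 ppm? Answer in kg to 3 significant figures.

10.4 kg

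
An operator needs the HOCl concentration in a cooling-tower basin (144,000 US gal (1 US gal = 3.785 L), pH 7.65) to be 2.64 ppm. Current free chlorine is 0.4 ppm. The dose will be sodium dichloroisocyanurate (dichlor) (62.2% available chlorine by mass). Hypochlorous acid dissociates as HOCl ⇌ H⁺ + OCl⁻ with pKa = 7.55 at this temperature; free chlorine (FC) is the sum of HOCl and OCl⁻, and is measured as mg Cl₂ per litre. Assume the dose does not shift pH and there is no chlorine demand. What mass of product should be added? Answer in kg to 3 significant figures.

Volume: 144,000 US gal × 3.785 L/gal = 545,040 L.
[OCl⁻]/[HOCl] = 10^(pH − pKa) = 10^(7.65 − 7.55) = 1.259; fraction as HOCl = 1/(1 + 1.259) = 0.4427.
Free chlorine required for 2.64 ppm HOCl: 2.64 / 0.4427 = 5.964 ppm.
FC to add: 5.964 − 0.4 = 5.564 mg/L as Cl₂.
Cl₂ equivalent: 5.564 mg/L × 545,040 L = 3032 g.
Product at 62.2% available Cl: 3032 / 0.622 = 4875 g.

4.88 kg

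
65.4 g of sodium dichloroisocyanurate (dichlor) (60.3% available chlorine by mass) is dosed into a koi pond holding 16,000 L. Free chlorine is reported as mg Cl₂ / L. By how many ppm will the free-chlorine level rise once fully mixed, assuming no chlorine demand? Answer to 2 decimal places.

Available chlorine delivered: 65.4 g × 0.603 = 39.44 g as Cl₂.
Concentration rise: 39.44 g / 16,000 L = 2.465 mg/L = 2.46 ppm.

2.46 ppm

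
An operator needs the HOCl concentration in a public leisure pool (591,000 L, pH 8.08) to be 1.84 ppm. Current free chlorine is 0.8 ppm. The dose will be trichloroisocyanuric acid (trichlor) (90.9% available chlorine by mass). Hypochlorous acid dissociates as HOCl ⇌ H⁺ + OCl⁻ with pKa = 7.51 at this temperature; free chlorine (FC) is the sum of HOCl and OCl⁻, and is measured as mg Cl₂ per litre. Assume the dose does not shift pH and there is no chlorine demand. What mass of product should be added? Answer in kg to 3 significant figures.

5.12 kg

[OCl⁻]/[HOCl] = 10^(pH − pKa) = 10^(8.08 − 7.51) = 3.715; fraction as HOCl = 1/(1 + 3.715) = 0.2121.
Free chlorine required for 1.84 ppm HOCl: 1.84 / 0.2121 = 8.676 ppm.
FC to add: 8.676 − 0.8 = 7.876 mg/L as Cl₂.
Cl₂ equivalent: 7.876 mg/L × 591,000 L = 4655 g.
Product at 90.9% available Cl: 4655 / 0.909 = 5121 g.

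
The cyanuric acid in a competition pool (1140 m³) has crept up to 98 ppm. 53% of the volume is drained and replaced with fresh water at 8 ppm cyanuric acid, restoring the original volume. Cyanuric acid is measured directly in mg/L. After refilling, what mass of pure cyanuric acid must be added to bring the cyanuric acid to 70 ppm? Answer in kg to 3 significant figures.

22.5 kg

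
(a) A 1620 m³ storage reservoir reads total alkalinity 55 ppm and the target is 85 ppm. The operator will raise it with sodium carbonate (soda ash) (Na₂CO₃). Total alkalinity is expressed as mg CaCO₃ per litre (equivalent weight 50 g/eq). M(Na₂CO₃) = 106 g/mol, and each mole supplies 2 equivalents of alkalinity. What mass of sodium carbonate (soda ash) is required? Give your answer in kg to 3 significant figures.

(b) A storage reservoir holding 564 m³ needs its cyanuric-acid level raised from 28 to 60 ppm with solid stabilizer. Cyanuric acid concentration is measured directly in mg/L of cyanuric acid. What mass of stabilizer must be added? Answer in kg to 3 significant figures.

(a) Volume: 1620 m³ = 1,620,000 L.
(a) Alkalinity to add: (85 − 55) = 30 mg/L as CaCO₃ × 1,620,000 L = 48,600 g as CaCO₃.
(a) Equivalents: 48,600 g ÷ 50 g/eq = 972 eq.
(a) Each mole of Na₂CO₃ supplies 2 eq, so 972 / 2 = 486 mol.
(a) Mass: 486 mol × 106 g/mol = 51,520 g.

(b) Volume: 564 m³ = 564,000 L.
(b) CYA to add: (60 − 28) = 32 mg/L × 564,000 L = 18,050 g cyanuric acid.

(a) 51.5 kg; (b) 18.0 kg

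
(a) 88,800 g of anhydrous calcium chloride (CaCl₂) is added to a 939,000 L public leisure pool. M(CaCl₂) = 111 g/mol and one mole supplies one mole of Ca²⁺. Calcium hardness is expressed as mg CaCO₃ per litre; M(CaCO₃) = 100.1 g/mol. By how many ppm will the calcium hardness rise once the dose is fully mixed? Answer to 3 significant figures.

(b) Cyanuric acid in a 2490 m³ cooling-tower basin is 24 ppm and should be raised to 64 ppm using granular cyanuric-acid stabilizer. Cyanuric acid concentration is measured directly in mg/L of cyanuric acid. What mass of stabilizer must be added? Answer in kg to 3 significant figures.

(a) 85.3 ppm; (b) 99.6 kg

(a) Moles of Ca²⁺: 88,800 g ÷ 111 g/mol = 800 mol.
(a) As CaCO₃: 800 mol × 100.1 g/mol = 80,080 g.
(a) Rise: 80,080 g / 939,000 L × 1000 = 85.28 mg/L.

(b) Volume: 2490 m³ = 2,490,000 L.
(b) CYA to add: (64 − 24) = 40 mg/L × 2,490,000 L = 99,600 g cyanuric acid.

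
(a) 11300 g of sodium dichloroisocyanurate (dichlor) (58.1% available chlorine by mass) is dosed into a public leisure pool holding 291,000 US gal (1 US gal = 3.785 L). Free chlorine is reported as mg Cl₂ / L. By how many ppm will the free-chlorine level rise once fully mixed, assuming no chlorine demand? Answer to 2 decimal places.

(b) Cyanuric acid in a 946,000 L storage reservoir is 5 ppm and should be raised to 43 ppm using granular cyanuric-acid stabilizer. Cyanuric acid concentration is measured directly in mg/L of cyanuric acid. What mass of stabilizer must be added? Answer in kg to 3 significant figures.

(a) Volume: 291,000 US gal × 3.785 L/gal = 1,101,435 L.
(a) Available chlorine delivered: 11,300 g × 0.581 = 6565 g as Cl₂.
(a) Concentration rise: 6565 g / 1,101,435 L = 5.961 mg/L = 5.96 ppm.

(b) CYA to add: (43 − 5) = 38 mg/L × 946,000 L = 35,950 g cyanuric acid.

(a) 5.96 ppm; (b) 35.9 kg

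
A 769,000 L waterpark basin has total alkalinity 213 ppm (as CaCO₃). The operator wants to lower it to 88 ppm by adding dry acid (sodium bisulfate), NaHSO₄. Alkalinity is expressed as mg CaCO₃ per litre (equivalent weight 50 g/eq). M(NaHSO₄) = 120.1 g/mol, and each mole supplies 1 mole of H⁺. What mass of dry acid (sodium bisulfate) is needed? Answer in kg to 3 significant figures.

231 kg

Alkalinity to neutralize: (213 − 88) = 125 mg/L as CaCO₃ × 769,000 L = 96,120 g as CaCO₃.
Equivalents of H⁺ required: 96,120 ÷ 50 g/eq = 1922 eq = 1922 mol NaHSO₄.
Mass of NaHSO₄: 1922 × 120.1 = 230,900 g.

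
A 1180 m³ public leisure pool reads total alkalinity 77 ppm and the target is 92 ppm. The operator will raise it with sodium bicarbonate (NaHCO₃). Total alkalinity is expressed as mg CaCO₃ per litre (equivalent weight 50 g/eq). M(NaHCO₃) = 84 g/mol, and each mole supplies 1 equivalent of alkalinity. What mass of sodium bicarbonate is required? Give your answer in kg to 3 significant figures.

29.7 kg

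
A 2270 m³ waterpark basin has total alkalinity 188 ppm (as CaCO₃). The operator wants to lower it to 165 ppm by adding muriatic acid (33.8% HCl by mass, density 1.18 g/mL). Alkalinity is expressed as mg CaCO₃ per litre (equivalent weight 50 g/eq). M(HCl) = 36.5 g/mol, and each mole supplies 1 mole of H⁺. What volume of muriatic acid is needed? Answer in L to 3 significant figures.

95.6 L

Volume: 2270 m³ = 2,270,000 L.
Alkalinity to neutralize: (188 − 165) = 23 mg/L as CaCO₃ × 2,270,000 L = 52,210 g as CaCO₃.
Equivalents of H⁺ required: 52,210 ÷ 50 g/eq = 1044 eq = 1044 mol HCl.
Mass of HCl: 1044 × 36.5 = 38,110 g.
Mass of 33.8% solution: 38,110 / 0.338 = 112,800 g.
Volume: 112,800 g ÷ 1.18 g/mL = 95,560 mL.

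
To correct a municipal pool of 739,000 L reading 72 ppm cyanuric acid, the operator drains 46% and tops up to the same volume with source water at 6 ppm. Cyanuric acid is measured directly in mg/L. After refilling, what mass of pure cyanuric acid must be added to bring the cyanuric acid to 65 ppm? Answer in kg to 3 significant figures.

After draining 46% and refilling: 72 × 0.54 + 6 × 0.46 = 41.64 ppm.
Deficit to target: 65 − 41.64 = 23.36 mg/L.
Mass: 23.36 mg/L × 739,000 L = 17,260 g cyanuric acid.

17.3 kg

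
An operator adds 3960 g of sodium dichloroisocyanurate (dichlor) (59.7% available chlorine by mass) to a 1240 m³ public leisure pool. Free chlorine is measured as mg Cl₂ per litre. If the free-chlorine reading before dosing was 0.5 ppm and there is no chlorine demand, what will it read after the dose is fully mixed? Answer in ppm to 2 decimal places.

2.41 ppm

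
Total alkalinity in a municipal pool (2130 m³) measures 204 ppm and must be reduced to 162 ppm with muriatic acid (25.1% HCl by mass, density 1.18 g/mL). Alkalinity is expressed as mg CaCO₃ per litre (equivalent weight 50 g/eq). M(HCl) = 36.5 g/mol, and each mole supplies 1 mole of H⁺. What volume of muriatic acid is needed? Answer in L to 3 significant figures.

Volume: 2130 m³ = 2,130,000 L.
Alkalinity to neutralize: (204 − 162) = 42 mg/L as CaCO₃ × 2,130,000 L = 89,460 g as CaCO₃.
Equivalents of H⁺ required: 89,460 ÷ 50 g/eq = 1789 eq = 1789 mol HCl.
Mass of HCl: 1789 × 36.5 = 65,310 g.
Mass of 25.1% solution: 65,310 / 0.251 = 260,200 g.
Volume: 260,200 g ÷ 1.18 g/mL = 220,500 mL.

220 L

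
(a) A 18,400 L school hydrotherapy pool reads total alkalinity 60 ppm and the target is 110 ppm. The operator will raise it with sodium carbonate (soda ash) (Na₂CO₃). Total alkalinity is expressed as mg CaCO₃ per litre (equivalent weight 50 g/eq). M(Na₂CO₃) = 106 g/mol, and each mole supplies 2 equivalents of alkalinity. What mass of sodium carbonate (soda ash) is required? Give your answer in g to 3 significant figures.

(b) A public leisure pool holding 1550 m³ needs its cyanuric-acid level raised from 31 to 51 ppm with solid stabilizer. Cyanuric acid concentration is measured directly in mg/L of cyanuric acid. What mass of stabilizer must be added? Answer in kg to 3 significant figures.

(a) Alkalinity to add: (110 − 60) = 50 mg/L as CaCO₃ × 18,400 L = 920 g as CaCO₃.
(a) Equivalents: 920 g ÷ 50 g/eq = 18.4 eq.
(a) Each mole of Na₂CO₃ supplies 2 eq, so 18.4 / 2 = 9.2 mol.
(a) Mass: 9.2 mol × 106 g/mol = 975.2 g.

(b) Volume: 1550 m³ = 1,550,000 L.
(b) CYA to add: (51 − 31) = 20 mg/L × 1,550,000 L = 31,000 g cyanuric acid.

(a) 975 g; (b) 31.0 kg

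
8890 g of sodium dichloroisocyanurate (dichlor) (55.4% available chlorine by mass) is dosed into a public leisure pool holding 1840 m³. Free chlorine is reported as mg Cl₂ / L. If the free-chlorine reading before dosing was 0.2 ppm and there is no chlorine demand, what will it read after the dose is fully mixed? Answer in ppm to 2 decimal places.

2.88 ppm

Volume: 1840 m³ = 1,840,000 L.
Available chlorine delivered: 8890 g × 0.554 = 4925 g as Cl₂.
Concentration rise: 4925 g / 1,840,000 L = 2.677 mg/L = 2.68 ppm.
Final FC: 0.2 + 2.68 = 2.88 ppm.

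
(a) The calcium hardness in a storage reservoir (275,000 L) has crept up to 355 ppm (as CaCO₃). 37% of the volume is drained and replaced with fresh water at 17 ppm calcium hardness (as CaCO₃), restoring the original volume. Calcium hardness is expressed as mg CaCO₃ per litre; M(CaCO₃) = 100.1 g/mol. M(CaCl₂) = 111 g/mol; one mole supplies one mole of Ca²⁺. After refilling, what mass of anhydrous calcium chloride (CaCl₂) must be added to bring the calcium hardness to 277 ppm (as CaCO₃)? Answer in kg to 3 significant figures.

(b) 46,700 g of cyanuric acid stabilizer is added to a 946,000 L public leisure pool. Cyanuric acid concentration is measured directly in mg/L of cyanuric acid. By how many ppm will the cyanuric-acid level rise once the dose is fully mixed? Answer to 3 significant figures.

(a) After draining 37% and refilling: 355 × 0.63 + 17 × 0.37 = 229.94 ppm.
(a) Deficit to target: 277 − 229.94 = 47.06 mg/L.
(a) As CaCO₃: 47.06 mg/L × 275,000 L = 12,940 g; ÷ 100.1 = 129.3 mol Ca²⁺.
(a) Mass: 129.3 × 111 = 14,350 g.

(b) Rise: 46,700 g / 946,000 L × 1000 = 49.37 mg/L.

(a) 14.4 kg; (b) 49.4 ppm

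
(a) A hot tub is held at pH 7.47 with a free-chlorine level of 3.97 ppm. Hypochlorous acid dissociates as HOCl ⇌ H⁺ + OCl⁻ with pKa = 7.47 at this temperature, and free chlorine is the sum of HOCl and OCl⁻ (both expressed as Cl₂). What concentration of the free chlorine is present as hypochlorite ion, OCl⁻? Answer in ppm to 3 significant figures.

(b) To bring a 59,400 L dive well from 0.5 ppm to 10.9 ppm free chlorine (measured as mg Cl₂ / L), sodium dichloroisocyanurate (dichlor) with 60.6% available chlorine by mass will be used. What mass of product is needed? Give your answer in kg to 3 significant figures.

(a) [OCl⁻]/[HOCl] = 10^(pH − pKa) = 10^(7.47 − 7.47) = 10^0.00 = 1.
(a) Fraction as HOCl = 1 / (1 + 1) = 0.5.
(a) OCl⁻ = (1 − 0.5) × 3.97 ppm = 1.985 ppm.

(b) Chlorine deficit: 10.9 − 0.5 = 10.4 ppm = 10.4 mg/L as Cl₂.
(b) Cl₂ equivalent needed: 10.4 mg/L × 59,400 L = 617,800 mg = 617.8 g.
(b) Product at 60.6% available chlorine: 617.8 / 0.606 = 1019 g.

(a) 1.99 ppm; (b) 1.02 kg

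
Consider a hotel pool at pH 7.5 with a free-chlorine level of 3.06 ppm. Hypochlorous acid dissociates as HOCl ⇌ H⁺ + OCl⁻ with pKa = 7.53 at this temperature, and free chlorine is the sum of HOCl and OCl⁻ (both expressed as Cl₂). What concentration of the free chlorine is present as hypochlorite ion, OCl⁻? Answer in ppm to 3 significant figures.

1.48 ppm

[OCl⁻]/[HOCl] = 10^(pH − pKa) = 10^(7.5 − 7.53) = 10^-0.03 = 0.9333.
Fraction as HOCl = 1 / (1 + 0.9333) = 0.5173.
OCl⁻ = (1 − 0.5173) × 3.06 ppm = 1.477 ppm.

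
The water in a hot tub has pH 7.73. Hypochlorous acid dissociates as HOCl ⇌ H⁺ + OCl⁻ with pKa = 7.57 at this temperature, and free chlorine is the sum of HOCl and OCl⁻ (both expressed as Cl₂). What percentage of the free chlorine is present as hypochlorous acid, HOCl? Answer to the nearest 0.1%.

40.9%

[OCl⁻]/[HOCl] = 10^(pH − pKa) = 10^(7.73 − 7.57) = 10^0.16 = 1.445.
Fraction as HOCl = 1 / (1 + 1.445) = 0.4089.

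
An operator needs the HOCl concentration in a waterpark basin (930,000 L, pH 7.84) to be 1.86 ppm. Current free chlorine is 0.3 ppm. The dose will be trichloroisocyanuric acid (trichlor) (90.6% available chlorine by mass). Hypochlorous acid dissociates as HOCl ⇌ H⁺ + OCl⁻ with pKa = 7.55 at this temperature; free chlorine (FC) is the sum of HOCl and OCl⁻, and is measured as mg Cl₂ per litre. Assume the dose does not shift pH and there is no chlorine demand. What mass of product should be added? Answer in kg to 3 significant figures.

5.32 kg

[OCl⁻]/[HOCl] = 10^(pH − pKa) = 10^(7.84 − 7.55) = 1.95; fraction as HOCl = 1/(1 + 1.95) = 0.339.
Free chlorine required for 1.86 ppm HOCl: 1.86 / 0.339 = 5.487 ppm.
FC to add: 5.487 − 0.3 = 5.187 mg/L as Cl₂.
Cl₂ equivalent: 5.187 mg/L × 930,000 L = 4824 g.
Product at 90.6% available Cl: 4824 / 0.906 = 5324 g.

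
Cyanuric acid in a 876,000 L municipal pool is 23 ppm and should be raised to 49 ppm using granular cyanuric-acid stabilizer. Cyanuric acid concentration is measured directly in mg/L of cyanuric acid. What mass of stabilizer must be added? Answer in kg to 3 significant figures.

22.8 kg

CYA to add: (49 − 23) = 26 mg/L × 876,000 L = 22,780 g cyanuric acid.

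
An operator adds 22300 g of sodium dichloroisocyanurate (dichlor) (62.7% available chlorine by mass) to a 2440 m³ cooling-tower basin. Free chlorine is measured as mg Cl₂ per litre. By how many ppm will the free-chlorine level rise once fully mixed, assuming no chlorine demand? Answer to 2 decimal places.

Volume: 2440 m³ = 2,440,000 L.
Available chlorine delivered: 22,300 g × 0.627 = 13,980 g as Cl₂.
Concentration rise: 13,980 g / 2,440,000 L = 5.73 mg/L = 5.73 ppm.

5.73 ppm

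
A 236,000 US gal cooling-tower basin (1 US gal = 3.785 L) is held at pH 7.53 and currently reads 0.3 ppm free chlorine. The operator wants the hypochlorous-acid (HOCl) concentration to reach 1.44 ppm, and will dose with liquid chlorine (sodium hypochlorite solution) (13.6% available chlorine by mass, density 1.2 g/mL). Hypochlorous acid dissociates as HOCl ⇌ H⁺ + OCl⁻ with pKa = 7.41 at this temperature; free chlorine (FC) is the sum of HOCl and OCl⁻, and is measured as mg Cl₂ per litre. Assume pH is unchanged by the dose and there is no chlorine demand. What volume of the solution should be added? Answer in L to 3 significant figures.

Volume: 236,000 US gal × 3.785 L/gal = 893,260 L.
[OCl⁻]/[HOCl] = 10^(pH − pKa) = 10^(7.53 − 7.41) = 1.318; fraction as HOCl = 1/(1 + 1.318) = 0.4314.
Free chlorine required for 1.44 ppm HOCl: 1.44 / 0.4314 = 3.338 ppm.
FC to add: 3.338 − 0.3 = 3.038 mg/L as Cl₂.
Cl₂ equivalent: 3.038 mg/L × 893,260 L = 2714 g.
Product at 13.6% available Cl: 2714 / 0.136 = 19,960 g.
Volume: 19,960 g ÷ 1.2 g/mL = 16,630 mL.

16.6 L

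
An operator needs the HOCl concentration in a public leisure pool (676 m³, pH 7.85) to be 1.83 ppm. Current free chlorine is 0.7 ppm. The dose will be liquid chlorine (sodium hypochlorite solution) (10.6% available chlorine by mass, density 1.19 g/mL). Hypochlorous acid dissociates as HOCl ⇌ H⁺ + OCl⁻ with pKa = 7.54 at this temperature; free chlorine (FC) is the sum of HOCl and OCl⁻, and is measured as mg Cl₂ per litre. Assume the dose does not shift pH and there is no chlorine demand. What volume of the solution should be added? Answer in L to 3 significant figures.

26.1 L

Volume: 676 m³ = 676,000 L.
[OCl⁻]/[HOCl] = 10^(pH − pKa) = 10^(7.85 − 7.54) = 2.042; fraction as HOCl = 1/(1 + 2.042) = 0.3288.
Free chlorine required for 1.83 ppm HOCl: 1.83 / 0.3288 = 5.566 ppm.
FC to add: 5.566 − 0.7 = 4.866 mg/L as Cl₂.
Cl₂ equivalent: 4.866 mg/L × 676,000 L = 3290 g.
Product at 10.6% available Cl: 3290 / 0.106 = 31,030 g.
Volume: 31,030 g ÷ 1.19 g/mL = 26,080 mL.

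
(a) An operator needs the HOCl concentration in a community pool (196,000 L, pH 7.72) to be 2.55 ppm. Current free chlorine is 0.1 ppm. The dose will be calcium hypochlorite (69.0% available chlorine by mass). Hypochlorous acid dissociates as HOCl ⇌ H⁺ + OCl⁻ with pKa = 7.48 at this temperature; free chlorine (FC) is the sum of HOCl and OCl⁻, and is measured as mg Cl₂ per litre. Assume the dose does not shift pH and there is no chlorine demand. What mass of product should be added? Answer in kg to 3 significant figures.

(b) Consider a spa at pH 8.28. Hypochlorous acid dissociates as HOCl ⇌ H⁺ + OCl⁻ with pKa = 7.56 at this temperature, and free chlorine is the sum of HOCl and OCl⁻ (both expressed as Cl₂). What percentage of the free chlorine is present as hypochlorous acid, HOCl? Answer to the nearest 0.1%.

(a) 1.95 kg; (b) 16.0%

(a) [OCl⁻]/[HOCl] = 10^(pH − pKa) = 10^(7.72 − 7.48) = 1.738; fraction as HOCl = 1/(1 + 1.738) = 0.3653.
(a) Free chlorine required for 2.55 ppm HOCl: 2.55 / 0.3653 = 6.981 ppm.
(a) FC to add: 6.981 − 0.1 = 6.881 mg/L as Cl₂.
(a) Cl₂ equivalent: 6.881 mg/L × 196,000 L = 1349 g.
(a) Product at 69.0% available Cl: 1349 / 0.69 = 1955 g.

(b) [OCl⁻]/[HOCl] = 10^(pH − pKa) = 10^(8.28 − 7.56) = 10^0.72 = 5.248.
(b) Fraction as HOCl = 1 / (1 + 5.248) = 0.16.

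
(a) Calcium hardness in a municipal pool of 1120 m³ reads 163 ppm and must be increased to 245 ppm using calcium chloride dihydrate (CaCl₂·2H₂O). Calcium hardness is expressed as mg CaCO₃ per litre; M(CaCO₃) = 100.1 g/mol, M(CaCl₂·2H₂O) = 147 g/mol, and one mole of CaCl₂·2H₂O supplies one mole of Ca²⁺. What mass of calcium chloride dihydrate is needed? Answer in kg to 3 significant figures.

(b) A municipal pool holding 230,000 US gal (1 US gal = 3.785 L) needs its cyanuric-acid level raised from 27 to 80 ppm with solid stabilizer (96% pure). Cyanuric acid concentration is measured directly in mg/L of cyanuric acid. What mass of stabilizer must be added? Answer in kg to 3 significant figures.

(a) 135 kg; (b) 48.1 kg

(a) Volume: 1120 m³ = 1,120,000 L.
(a) Hardness to add: (245 − 163) = 82 mg/L as CaCO₃ × 1,120,000 L = 91,840 g as CaCO₃.
(a) Moles of Ca²⁺ (1 mol Ca²⁺ ≡ 1 mol CaCO₃): 91,840 / 100.1 g/mol = 917.5 mol.
(a) Mass of CaCl₂·2H₂O: 917.5 × 147 = 134,900 g.

(b) Volume: 230,000 US gal × 3.785 L/gal = 870,550 L.
(b) CYA to add: (80 − 27) = 53 mg/L × 870,550 L = 46,140 g cyanuric acid.
(b) At 96% purity: 46,140 / 0.96 = 48,060 g product.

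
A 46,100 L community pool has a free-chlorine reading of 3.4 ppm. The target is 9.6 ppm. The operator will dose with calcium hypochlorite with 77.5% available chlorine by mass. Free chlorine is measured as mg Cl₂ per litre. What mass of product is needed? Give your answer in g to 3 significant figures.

369 g

Chlorine deficit: 9.6 − 3.4 = 6.2 ppm = 6.2 mg/L as Cl₂.
Cl₂ equivalent needed: 6.2 mg/L × 46,100 L = 285,800 mg = 285.8 g.
Product at 77.5% available chlorine: 285.8 / 0.775 = 368.8 g.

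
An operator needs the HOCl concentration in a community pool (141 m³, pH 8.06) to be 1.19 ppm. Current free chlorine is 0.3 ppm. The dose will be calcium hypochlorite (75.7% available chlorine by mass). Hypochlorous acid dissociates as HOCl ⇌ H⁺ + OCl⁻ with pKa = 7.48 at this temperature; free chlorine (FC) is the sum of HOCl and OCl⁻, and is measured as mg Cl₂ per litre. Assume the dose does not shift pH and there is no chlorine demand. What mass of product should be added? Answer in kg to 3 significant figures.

1.01 kg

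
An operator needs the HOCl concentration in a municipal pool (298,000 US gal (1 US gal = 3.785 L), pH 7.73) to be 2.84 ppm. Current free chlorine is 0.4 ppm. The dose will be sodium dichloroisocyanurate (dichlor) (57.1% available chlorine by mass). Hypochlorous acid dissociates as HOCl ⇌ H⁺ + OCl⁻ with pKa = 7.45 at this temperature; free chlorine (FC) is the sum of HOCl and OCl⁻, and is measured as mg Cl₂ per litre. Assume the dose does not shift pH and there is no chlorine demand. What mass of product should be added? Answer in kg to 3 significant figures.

15.5 kg

Volume: 298,000 US gal × 3.785 L/gal = 1,127,930 L.
[OCl⁻]/[HOCl] = 10^(pH − pKa) = 10^(7.73 − 7.45) = 1.905; fraction as HOCl = 1/(1 + 1.905) = 0.3442.
Free chlorine required for 2.84 ppm HOCl: 2.84 / 0.3442 = 8.252 ppm.
FC to add: 8.252 − 0.4 = 7.852 mg/L as Cl₂.
Cl₂ equivalent: 7.852 mg/L × 1,127,930 L = 8856 g.
Product at 57.1% available Cl: 8856 / 0.571 = 15,510 g.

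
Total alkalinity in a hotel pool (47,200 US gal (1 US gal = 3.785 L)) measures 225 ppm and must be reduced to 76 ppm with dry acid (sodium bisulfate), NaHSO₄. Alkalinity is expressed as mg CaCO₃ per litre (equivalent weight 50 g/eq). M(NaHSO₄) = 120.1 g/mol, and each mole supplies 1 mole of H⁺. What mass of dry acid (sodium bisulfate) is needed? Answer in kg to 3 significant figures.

63.9 kg

Volume: 47,200 US gal × 3.785 L/gal = 178,652 L.
Alkalinity to neutralize: (225 − 76) = 149 mg/L as CaCO₃ × 178,652 L = 26,620 g as CaCO₃.
Equivalents of H⁺ required: 26,620 ÷ 50 g/eq = 532.4 eq = 532.4 mol NaHSO₄.
Mass of NaHSO₄: 532.4 × 120.1 = 63,940 g.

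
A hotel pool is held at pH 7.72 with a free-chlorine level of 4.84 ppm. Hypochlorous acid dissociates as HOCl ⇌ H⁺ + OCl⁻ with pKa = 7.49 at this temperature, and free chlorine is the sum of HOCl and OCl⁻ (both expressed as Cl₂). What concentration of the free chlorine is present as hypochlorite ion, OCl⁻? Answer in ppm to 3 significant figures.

[OCl⁻]/[HOCl] = 10^(pH − pKa) = 10^(7.72 − 7.49) = 10^0.23 = 1.698.
Fraction as HOCl = 1 / (1 + 1.698) = 0.3706.
OCl⁻ = (1 − 0.3706) × 4.84 ppm = 3.046 ppm.

3.05 ppm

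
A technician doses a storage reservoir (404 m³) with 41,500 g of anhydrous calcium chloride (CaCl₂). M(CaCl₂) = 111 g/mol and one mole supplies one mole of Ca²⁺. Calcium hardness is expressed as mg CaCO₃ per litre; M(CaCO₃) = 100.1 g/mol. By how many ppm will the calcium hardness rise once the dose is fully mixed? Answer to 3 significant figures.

Volume: 404 m³ = 404,000 L.
Moles of Ca²⁺: 41,500 g ÷ 111 g/mol = 373.9 mol.
As CaCO₃: 373.9 mol × 100.1 g/mol = 37,420 g.
Rise: 37,420 g / 404,000 L × 1000 = 92.64 mg/L.

92.6 ppm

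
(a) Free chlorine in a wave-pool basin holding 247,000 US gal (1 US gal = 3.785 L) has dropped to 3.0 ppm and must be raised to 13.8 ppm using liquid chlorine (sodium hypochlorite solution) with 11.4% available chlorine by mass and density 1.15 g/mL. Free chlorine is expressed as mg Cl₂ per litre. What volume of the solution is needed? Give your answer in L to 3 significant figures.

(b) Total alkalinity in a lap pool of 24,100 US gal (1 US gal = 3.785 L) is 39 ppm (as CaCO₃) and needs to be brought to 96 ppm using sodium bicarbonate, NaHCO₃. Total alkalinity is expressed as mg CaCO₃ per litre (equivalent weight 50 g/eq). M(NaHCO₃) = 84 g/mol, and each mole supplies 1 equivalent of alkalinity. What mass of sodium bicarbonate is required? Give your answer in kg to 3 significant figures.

(a) 77.0 L; (b) 8.74 kg

(a) Volume: 247,000 US gal × 3.785 L/gal = 934,895 L.
(a) Chlorine deficit: 13.8 − 3.0 = 10.8 ppm = 10.8 mg/L as Cl₂.
(a) Cl₂ equivalent needed: 10.8 mg/L × 934,895 L = 10,100,000 mg = 10,100 g.
(a) Product at 11.4% available chlorine: 10,100 / 0.114 = 88,570 g.
(a) Volume at density 1.15 g/mL: 88,570 g ÷ 1.15 g/mL = 77,020 mL.

(b) Volume: 24,100 US gal × 3.785 L/gal = 91,218 L.
(b) Alkalinity to add: (96 − 39) = 57 mg/L as CaCO₃ × 91,218 L = 5199 g as CaCO₃.
(b) Equivalents: 5199 g ÷ 50 g/eq = 104 eq.
(b) NaHCO₃ supplies 1 eq per mole → 104 mol.
(b) Mass: 104 mol × 84 g/mol = 8735 g.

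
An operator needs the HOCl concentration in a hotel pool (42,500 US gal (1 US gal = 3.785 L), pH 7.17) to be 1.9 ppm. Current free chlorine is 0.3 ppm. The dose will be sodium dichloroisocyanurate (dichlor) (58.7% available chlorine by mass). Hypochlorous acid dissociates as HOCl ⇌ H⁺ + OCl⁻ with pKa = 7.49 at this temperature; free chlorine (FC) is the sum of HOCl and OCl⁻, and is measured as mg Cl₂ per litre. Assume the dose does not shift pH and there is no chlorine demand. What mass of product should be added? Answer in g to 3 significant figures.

Volume: 42,500 US gal × 3.785 L/gal = 160,862 L.
[OCl⁻]/[HOCl] = 10^(pH − pKa) = 10^(7.17 − 7.49) = 0.4786; fraction as HOCl = 1/(1 + 0.4786) = 0.6763.
Free chlorine required for 1.9 ppm HOCl: 1.9 / 0.6763 = 2.809 ppm.
FC to add: 2.809 − 0.3 = 2.509 mg/L as Cl₂.
Cl₂ equivalent: 2.509 mg/L × 160,862 L = 403.7 g.
Product at 58.7% available Cl: 403.7 / 0.587 = 687.7 g.

688 g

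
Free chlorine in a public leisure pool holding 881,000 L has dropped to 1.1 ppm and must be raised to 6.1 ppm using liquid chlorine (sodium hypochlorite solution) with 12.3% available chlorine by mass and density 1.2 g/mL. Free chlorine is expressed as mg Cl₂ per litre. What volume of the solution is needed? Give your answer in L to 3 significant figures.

29.8 L

Chlorine deficit: 6.1 − 1.1 = 5 ppm = 5 mg/L as Cl₂.
Cl₂ equivalent needed: 5 mg/L × 881,000 L = 4,405,000 mg = 4405 g.
Product at 12.3% available chlorine: 4405 / 0.123 = 35,810 g.
Volume at density 1.2 g/mL: 35,810 g ÷ 1.2 g/mL = 29,840 mL.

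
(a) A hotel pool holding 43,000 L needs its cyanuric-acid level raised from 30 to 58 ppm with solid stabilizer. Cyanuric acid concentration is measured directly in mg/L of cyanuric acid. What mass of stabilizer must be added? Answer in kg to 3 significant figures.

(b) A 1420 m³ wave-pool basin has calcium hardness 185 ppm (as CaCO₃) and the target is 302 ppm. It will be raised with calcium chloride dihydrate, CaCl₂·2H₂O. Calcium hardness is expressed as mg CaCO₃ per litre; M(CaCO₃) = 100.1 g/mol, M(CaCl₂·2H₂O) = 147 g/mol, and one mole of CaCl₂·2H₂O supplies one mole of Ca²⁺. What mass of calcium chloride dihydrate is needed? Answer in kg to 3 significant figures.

(a) 1.20 kg; (b) 244 kg

(a) CYA to add: (58 − 30) = 28 mg/L × 43,000 L = 1204 g cyanuric acid.

(b) Volume: 1420 m³ = 1,420,000 L.
(b) Hardness to add: (302 − 185) = 117 mg/L as CaCO₃ × 1,420,000 L = 166,100 g as CaCO₃.
(b) Moles of Ca²⁺ (1 mol Ca²⁺ ≡ 1 mol CaCO₃): 166,100 / 100.1 g/mol = 1660 mol.
(b) Mass of CaCl₂·2H₂O: 1660 × 147 = 244,000 g.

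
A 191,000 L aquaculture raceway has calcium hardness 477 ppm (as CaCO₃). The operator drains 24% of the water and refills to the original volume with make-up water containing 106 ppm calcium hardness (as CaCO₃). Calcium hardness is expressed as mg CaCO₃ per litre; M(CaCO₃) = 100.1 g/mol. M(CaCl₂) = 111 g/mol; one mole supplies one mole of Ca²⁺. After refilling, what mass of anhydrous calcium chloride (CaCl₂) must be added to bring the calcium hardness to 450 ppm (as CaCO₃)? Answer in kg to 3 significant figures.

13.1 kg

After draining 24% and refilling: 477 × 0.76 + 106 × 0.24 = 387.96 ppm.
Deficit to target: 450 − 387.96 = 62.04 mg/L.
As CaCO₃: 62.04 mg/L × 191,000 L = 11,850 g; ÷ 100.1 = 118.4 mol Ca²⁺.
Mass: 118.4 × 111 = 13,140 g.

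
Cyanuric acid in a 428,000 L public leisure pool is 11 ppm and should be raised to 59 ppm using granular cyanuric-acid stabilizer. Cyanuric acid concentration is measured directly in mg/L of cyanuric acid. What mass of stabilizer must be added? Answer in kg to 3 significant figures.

20.5 kg

CYA to add: (59 − 11) = 48 mg/L × 428,000 L = 20,540 g cyanuric acid.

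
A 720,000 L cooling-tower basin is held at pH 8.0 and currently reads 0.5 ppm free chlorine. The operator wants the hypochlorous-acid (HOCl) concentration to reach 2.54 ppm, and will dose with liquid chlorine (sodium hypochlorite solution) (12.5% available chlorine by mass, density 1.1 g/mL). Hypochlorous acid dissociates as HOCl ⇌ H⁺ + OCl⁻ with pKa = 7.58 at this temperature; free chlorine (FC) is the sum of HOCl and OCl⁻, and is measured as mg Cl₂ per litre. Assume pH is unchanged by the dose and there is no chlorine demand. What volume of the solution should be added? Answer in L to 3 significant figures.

45.7 L

[OCl⁻]/[HOCl] = 10^(pH − pKa) = 10^(8.0 − 7.58) = 2.63; fraction as HOCl = 1/(1 + 2.63) = 0.2755.
Free chlorine required for 2.54 ppm HOCl: 2.54 / 0.2755 = 9.221 ppm.
FC to add: 9.221 − 0.5 = 8.721 mg/L as Cl₂.
Cl₂ equivalent: 8.721 mg/L × 720,000 L = 6279 g.
Product at 12.5% available Cl: 6279 / 0.125 = 50,230 g.
Volume: 50,230 g ÷ 1.1 g/mL = 45,670 mL.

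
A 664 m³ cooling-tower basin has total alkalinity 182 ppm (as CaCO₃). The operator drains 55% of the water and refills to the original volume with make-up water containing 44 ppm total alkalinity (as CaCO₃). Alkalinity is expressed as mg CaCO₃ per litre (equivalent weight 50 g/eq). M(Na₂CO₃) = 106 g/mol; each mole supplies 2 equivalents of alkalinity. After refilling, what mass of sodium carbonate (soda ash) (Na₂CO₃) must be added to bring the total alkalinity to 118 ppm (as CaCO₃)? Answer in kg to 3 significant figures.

Volume: 664 m³ = 664,000 L.
After draining 55% and refilling: 182 × 0.45 + 44 × 0.55 = 106.1 ppm.
Deficit to target: 118 − 106.1 = 11.9 mg/L.
As CaCO₃: 11.9 mg/L × 664,000 L = 7902 g; ÷ 50 g/eq ÷ 2 = 79.02 mol Na₂CO₃.
Mass: 79.02 × 106 = 8376 g.

8.38 kg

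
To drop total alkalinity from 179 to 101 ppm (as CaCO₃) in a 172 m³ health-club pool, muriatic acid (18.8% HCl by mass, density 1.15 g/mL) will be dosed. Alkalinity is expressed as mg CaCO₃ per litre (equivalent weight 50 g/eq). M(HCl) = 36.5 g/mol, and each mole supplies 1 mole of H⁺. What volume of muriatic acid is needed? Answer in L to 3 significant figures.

Volume: 172 m³ = 172,000 L.
Alkalinity to neutralize: (179 − 101) = 78 mg/L as CaCO₃ × 172,000 L = 13,420 g as CaCO₃.
Equivalents of H⁺ required: 13,420 ÷ 50 g/eq = 268.3 eq = 268.3 mol HCl.
Mass of HCl: 268.3 × 36.5 = 9794 g.
Mass of 18.8% solution: 9794 / 0.188 = 52,090 g.
Volume: 52,090 g ÷ 1.15 g/mL = 45,300 mL.

45.3 L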